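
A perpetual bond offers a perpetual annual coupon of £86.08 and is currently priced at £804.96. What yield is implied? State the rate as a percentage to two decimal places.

10.69%

P = C/r ⇒ r = C/P = £86.08/£804.96 = 0.106937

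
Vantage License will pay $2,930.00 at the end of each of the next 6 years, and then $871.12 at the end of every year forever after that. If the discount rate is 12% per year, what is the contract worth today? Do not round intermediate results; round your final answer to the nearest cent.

PV of 6-year annuity: $2,930.00 × [1 − (1+0.12)^−6] / 0.12 = 12046.42346
Perpetuity value at year 6: $871.12 / 0.12 = 7259.33333
PV of perpetuity: 7259.33333 / (1+0.12)^6 = 3677.80419
Total PV = 12046.42346 + 3677.80419 = 15724.22764

$15724.23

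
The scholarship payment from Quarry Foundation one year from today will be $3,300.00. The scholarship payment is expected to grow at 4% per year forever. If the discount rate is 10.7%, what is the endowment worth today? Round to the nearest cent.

Growing perpetuity: P = D₁ / (r − g) = $3,300.0000 / (0.107 − 0.04) = $49,253.73

$49253.73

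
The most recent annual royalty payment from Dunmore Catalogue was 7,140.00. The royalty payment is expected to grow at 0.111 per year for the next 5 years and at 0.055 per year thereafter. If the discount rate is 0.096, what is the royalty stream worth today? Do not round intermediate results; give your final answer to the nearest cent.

233838.46

D_1 = 7932.54000
D_2 = 8813.05194
D_3 = 9791.30071
D_4 = 10878.13508
D_5 = 12085.60808
Terminal value at year 5: TV = D_5×(1+g_2)/(r−g_2) = 12750.31652/0.041 = 310983.32981
P_0 = D_1/(1+r)^1 + D_2/(1+r)^2 + D_3/(1+r)^3 + D_4/(1+r)^4 + D_5/(1+r)^5 + TV/(1+r)^5
    = 7237.71898 + 7336.77535 + 7437.18742 + 7538.97375 + 7642.15313 + 196645.64766 = 233838.45629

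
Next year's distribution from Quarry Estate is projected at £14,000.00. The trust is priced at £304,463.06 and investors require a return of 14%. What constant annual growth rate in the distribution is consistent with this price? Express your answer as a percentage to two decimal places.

P = D₁/(r−g) ⇒ g = r − D₁/P = 0.14 − £14,000.00/£304,463.06 = 0.094017

9.40%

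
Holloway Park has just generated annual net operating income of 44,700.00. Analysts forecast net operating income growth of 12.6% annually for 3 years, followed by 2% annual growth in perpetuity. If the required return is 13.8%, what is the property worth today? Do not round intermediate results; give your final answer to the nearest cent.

505586.75

D_1 = 50332.20000
D_2 = 56674.05720
D_3 = 63814.98841
Terminal value at year 3: TV = D_3×(1+g_2)/(r−g_2) = 65091.28818/0.118 = 551621.08623
P_0 = D_1/(1+r)^1 + D_2/(1+r)^2 + D_3/(1+r)^3 + TV/(1+r)^3
    = 44228.64675 + 43762.26383 + 43300.79883 + 374295.04077 = 505586.75018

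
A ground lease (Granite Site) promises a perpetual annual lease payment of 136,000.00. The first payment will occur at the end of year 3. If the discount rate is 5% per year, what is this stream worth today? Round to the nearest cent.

Value at end of year 2: C / r = 136,000.00 / 0.05 = 2,720,000.0000
Discount to today: PV = 2,720,000.0000 / (1 + 0.05)^2 = 2,720,000.0000 / 1.102500 = 2,467,120.18

2467120.18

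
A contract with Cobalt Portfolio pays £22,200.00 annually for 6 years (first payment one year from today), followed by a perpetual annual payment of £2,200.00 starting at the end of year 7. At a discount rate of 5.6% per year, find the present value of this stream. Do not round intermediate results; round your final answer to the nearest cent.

£138880.41

PV of 6-year annuity: £22,200.00 × [1 − (1+0.056)^−6] / 0.056 = 110550.10858
Perpetuity value at year 6: £2,200.00 / 0.056 = 39285.71429
PV of perpetuity: 39285.71429 / (1+0.056)^6 = 28330.29812
Total PV = 110550.10858 + 28330.29812 = 138880.40670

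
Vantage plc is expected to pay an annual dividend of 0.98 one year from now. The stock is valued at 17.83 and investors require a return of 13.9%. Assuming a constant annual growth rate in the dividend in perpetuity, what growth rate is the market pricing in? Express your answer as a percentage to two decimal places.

P = D₁/(r−g) ⇒ g = r − D₁/P = 0.139 − 0.98/17.83 = 0.084036

8.40%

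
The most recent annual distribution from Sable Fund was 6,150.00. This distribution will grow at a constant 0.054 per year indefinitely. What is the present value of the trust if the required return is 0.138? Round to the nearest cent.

77167.86

D₁ = D₀ × (1 + g) = 6,150.00 × 1.054 = 6,482.1000
Growing perpetuity: P = D₁ / (r − g) = 6,482.1000 / (0.138 − 0.054) = 77,167.86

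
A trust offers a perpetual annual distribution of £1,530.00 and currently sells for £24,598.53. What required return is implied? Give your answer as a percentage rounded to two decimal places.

6.22%

P = C/r ⇒ r = C/P = £1,530.00/£24,598.53 = 0.062199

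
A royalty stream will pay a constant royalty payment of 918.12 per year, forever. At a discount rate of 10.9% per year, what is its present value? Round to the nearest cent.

8423.12

Level perpetuity: PV = C / r = 918.12 / 0.109 = 8,423.12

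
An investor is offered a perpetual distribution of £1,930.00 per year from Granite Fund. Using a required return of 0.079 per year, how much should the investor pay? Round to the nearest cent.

£24430.38

Level perpetuity: PV = C / r = £1,930.00 / 0.079 = £24,430.38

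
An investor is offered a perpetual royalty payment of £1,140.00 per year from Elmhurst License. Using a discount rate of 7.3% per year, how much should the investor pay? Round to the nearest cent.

£15616.44

Level perpetuity: PV = C / r = £1,140.00 / 0.073 = £15,616.44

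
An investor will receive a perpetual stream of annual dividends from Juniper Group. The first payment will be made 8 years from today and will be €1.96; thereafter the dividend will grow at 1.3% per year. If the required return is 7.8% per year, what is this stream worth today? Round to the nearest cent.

Value at end of year 7: C₁ / (r − g) = €1.96 / (0.078 − 0.013) = €30.1538
Discount to today: PV = €30.1538 / (1 + 0.078)^7 = €30.1538 / 1.691731 = €17.82

€17.82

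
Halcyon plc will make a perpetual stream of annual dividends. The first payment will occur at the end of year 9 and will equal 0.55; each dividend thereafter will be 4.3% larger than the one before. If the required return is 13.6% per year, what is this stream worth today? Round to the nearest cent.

Value at end of year 8: C₁ / (r − g) = 0.55 / (0.136 − 0.043) = 5.9140
Discount to today: PV = 5.9140 / (1 + 0.136)^8 = 5.9140 / 2.773490 = 2.13

2.13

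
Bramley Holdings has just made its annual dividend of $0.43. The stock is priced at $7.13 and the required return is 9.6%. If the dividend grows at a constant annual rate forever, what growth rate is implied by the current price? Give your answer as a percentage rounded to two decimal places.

3.37%

P = D₀(1+g)/(r−g) ⇒ P(r−g) = D₀(1+g) ⇒ g(P+D₀) = P·r − D₀
g = (P·r − D₀)/(P + D₀) = ($7.13×0.096 − $0.43) / ($7.13 + $0.43) = 0.033661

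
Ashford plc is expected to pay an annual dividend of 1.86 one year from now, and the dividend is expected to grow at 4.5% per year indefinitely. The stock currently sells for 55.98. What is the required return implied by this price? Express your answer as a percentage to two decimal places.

7.82%

P = D₁/(r − g) ⇒ r = D₁/P + g = 1.8600/55.98 + 0.045 = 0.033226 + 0.045 = 0.078226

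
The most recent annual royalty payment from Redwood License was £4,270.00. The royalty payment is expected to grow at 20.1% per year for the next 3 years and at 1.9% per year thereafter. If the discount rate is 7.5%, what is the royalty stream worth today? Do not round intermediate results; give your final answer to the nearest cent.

£124401.62

D_1 = 5128.27000
D_2 = 6159.05227
D_3 = 7397.02178
Terminal value at year 3: TV = D_3×(1+g_2)/(r−g_2) = 7537.56519/0.056 = 134599.37839
P_0 = D_1/(1+r)^1 + D_2/(1+r)^2 + D_3/(1+r)^3 + TV/(1+r)^3
    = 4770.48372 + 5329.62879 + 5954.31086 + 108347.19229 = 124401.61566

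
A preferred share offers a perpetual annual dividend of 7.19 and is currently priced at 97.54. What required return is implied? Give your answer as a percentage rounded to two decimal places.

7.37%

P = C/r ⇒ r = C/P = 7.19/97.54 = 0.073713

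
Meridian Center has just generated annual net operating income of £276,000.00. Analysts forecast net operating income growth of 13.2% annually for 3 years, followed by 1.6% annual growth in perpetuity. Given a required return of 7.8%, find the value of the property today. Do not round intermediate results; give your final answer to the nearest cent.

D_1 = 312432.00000
D_2 = 353673.02400
D_3 = 400357.86317
Terminal value at year 3: TV = D_3×(1+g_2)/(r−g_2) = 406763.58898/0.062 = 6560703.04804
P_0 = D_1/(1+r)^1 + D_2/(1+r)^2 + D_3/(1+r)^3 + TV/(1+r)^3
    = 289825.60297 + 304343.76861 + 319589.18930 + 5237138.97304 = 6150897.53392

£6150897.53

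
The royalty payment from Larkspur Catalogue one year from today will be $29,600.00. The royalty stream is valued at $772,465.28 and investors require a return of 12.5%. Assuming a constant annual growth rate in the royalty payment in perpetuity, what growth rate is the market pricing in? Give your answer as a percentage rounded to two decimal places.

8.67%

P = D₁/(r−g) ⇒ g = r − D₁/P = 0.125 − $29,600.00/$772,465.28 = 0.086681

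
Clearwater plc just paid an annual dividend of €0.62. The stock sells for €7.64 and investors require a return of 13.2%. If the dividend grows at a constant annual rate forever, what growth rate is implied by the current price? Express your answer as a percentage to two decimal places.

4.70%

P = D₀(1+g)/(r−g) ⇒ P(r−g) = D₀(1+g) ⇒ g(P+D₀) = P·r − D₀
g = (P·r − D₀)/(P + D₀) = (€7.64×0.132 − €0.62) / (€7.64 + €0.62) = 0.047031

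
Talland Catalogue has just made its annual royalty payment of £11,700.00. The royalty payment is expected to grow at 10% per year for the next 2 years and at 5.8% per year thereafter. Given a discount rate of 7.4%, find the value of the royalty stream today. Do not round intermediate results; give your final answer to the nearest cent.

£835831.01

D_1 = 12870.00000
D_2 = 14157.00000
Terminal value at year 2: TV = D_2×(1+g_2)/(r−g_2) = 14978.10600/0.016 = 936131.62500
P_0 = D_1/(1+r)^1 + D_2/(1+r)^2 + TV/(1+r)^2
    = 11983.24022 + 12273.33729 + 811574.42808 = 835831.00559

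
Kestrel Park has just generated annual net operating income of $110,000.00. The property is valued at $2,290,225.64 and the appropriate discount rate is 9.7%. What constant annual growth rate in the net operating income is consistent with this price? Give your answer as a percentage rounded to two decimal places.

P = D₀(1+g)/(r−g) ⇒ P(r−g) = D₀(1+g) ⇒ g(P+D₀) = P·r − D₀
g = (P·r − D₀)/(P + D₀) = ($2,290,225.64×0.097 − $110,000.00) / ($2,290,225.64 + $110,000.00) = 0.046726

4.67%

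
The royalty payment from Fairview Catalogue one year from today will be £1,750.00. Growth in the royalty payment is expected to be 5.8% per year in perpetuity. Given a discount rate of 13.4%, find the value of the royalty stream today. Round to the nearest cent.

£23026.32

Growing perpetuity: P = D₁ / (r − g) = £1,750.0000 / (0.134 − 0.058) = £23,026.32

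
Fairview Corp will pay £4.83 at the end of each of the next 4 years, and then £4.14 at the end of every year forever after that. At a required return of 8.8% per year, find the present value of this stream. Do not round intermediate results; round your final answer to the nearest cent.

PV of 4-year annuity: £4.83 × [1 − (1+0.088)^−4] / 0.088 = 15.71679
Perpetuity value at year 4: £4.14 / 0.088 = 47.04545
PV of perpetuity: 47.04545 / (1+0.088)^4 = 33.57392
Total PV = 15.71679 + 33.57392 = 49.29071

£49.29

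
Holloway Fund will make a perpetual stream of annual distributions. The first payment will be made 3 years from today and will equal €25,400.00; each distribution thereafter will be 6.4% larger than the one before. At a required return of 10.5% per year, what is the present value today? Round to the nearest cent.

Value at end of year 2: C₁ / (r − g) = €25,400.00 / (0.105 − 0.064) = €619,512.1951
Discount to today: PV = €619,512.1951 / (1 + 0.105)^2 = €619,512.1951 / 1.221025 = €507,370.61

€507370.61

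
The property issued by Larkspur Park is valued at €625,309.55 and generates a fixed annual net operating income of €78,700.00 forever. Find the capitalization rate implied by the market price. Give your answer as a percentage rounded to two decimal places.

P = C/r ⇒ r = C/P = €78,700.00/€625,309.55 = 0.125858

12.59%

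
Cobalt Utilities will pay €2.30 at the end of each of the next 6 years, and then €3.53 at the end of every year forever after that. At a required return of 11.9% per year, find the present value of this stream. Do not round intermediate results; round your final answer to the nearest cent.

PV of 6-year annuity: €2.30 × [1 − (1+0.119)^−6] / 0.119 = 9.48308
Perpetuity value at year 6: €3.53 / 0.119 = 29.66387
PV of perpetuity: 29.66387 / (1+0.119)^6 = 15.10940
Total PV = 9.48308 + 15.10940 = 24.59248

€24.59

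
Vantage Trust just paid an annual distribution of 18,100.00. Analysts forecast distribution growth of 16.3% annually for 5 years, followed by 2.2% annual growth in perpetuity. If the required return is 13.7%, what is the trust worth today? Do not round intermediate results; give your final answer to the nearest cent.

277006.89

D_1 = 21050.30000
D_2 = 24481.49890
D_3 = 28471.98322
D_4 = 33112.91649
D_5 = 38510.32187
Terminal value at year 5: TV = D_5×(1+g_2)/(r−g_2) = 39357.54895/0.115 = 342239.55612
P_0 = D_1/(1+r)^1 + D_2/(1+r)^2 + D_3/(1+r)^3 + D_4/(1+r)^4 + D_5/(1+r)^5 + TV/(1+r)^5
    = 18513.89622 + 18937.25708 + 19370.29902 + 19813.24341 + 20266.31670 + 180105.87538 = 277006.88781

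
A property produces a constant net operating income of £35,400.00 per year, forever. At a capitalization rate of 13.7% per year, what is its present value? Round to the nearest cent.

Level perpetuity: PV = C / r = £35,400.00 / 0.137 = £258,394.16

£258394.16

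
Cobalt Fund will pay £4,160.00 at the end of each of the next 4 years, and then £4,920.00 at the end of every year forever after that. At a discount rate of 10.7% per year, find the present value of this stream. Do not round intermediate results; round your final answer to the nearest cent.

PV of 4-year annuity: £4,160.00 × [1 − (1+0.107)^−4] / 0.107 = 12989.27851
Perpetuity value at year 4: £4,920.00 / 0.107 = 45981.30841
PV of perpetuity: 45981.30841 / (1+0.107)^4 = 30618.98863
Total PV = 12989.27851 + 30618.98863 = 43608.26714

£43608.27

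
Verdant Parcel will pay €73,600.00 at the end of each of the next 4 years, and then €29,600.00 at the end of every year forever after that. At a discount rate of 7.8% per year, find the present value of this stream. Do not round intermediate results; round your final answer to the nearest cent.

€525871.90

PV of 4-year annuity: €73,600.00 × [1 − (1+0.078)^−4] / 0.078 = 244861.70942
Perpetuity value at year 4: €29,600.00 / 0.078 = 379487.17949
PV of perpetuity: 379487.17949 / (1+0.078)^4 = 281010.18765
Total PV = 244861.70942 + 281010.18765 = 525871.89708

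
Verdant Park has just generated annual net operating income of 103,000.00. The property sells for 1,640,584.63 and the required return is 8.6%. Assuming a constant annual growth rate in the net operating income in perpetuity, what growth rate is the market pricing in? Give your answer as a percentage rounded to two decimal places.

P = D₀(1+g)/(r−g) ⇒ P(r−g) = D₀(1+g) ⇒ g(P+D₀) = P·r − D₀
g = (P·r − D₀)/(P + D₀) = (1,640,584.63×0.086 − 103,000.00) / (1,640,584.63 + 103,000.00) = 0.021846

2.18%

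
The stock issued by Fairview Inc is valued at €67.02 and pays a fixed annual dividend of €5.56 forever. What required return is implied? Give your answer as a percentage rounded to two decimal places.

8.30%

P = C/r ⇒ r = C/P = €5.56/€67.02 = 0.082960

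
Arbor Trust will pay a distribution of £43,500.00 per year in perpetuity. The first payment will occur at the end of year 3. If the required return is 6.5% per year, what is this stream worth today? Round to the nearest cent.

£590033.52

Value at end of year 2: C / r = £43,500.00 / 0.065 = £669,230.7692
Discount to today: PV = £669,230.7692 / (1 + 0.065)^2 = £669,230.7692 / 1.134225 = £590,033.52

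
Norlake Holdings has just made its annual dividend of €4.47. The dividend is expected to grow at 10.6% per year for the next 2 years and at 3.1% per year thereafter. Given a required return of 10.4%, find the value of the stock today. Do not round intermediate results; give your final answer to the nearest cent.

D_1 = 4.94382
D_2 = 5.46786
Terminal value at year 2: TV = D_2×(1+g_2)/(r−g_2) = 5.63737/0.073 = 77.22423
P_0 = D_1/(1+r)^1 + D_2/(1+r)^2 + TV/(1+r)^2
    = 4.47810 + 4.48621 + 63.36004 = 72.32435

€72.32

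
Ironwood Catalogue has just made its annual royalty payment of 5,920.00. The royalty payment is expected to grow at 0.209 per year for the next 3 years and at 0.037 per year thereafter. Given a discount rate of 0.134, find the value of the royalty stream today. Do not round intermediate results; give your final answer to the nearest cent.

96909.75

D_1 = 7157.28000
D_2 = 8653.15152
D_3 = 10461.66019
Terminal value at year 3: TV = D_3×(1+g_2)/(r−g_2) = 10848.74161/0.097 = 111842.69706
P_0 = D_1/(1+r)^1 + D_2/(1+r)^2 + D_3/(1+r)^3 + TV/(1+r)^3
    = 6311.53439 + 6728.96391 + 7174.00121 + 76695.25006 = 96909.74957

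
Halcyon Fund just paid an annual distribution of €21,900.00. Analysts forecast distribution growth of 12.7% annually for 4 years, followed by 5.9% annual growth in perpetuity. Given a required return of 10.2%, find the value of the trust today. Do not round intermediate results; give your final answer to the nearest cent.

D_1 = 24681.30000
D_2 = 27815.82510
D_3 = 31348.43489
D_4 = 35329.68612
Terminal value at year 4: TV = D_4×(1+g_2)/(r−g_2) = 37414.13760/0.043 = 870096.22324
P_0 = D_1/(1+r)^1 + D_2/(1+r)^2 + D_3/(1+r)^3 + D_4/(1+r)^4 + TV/(1+r)^4
    = 22396.82396 + 22904.91887 + 23424.54045 + 23955.95017 + 589984.91220 = 682667.14565

€682667.15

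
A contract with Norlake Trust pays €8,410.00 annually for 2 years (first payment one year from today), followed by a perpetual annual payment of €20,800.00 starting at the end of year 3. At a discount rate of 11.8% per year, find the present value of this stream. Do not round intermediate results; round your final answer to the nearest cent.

PV of 2-year annuity: €8,410.00 × [1 − (1+0.118)^−2] / 0.118 = 14250.77045
Perpetuity value at year 2: €20,800.00 / 0.118 = 176271.18644
PV of perpetuity: 176271.18644 / (1+0.118)^2 = 141025.52350
Total PV = 14250.77045 + 141025.52350 = 155276.29395

€155276.29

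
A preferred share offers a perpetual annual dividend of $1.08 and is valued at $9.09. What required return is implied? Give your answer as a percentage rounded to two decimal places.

P = C/r ⇒ r = C/P = $1.08/$9.09 = 0.118812

11.88%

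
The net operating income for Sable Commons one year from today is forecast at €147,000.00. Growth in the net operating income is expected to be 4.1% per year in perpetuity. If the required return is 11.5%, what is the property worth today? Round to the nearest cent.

Growing perpetuity: P = D₁ / (r − g) = €147,000.0000 / (0.115 − 0.041) = €1,986,486.49

€1986486.49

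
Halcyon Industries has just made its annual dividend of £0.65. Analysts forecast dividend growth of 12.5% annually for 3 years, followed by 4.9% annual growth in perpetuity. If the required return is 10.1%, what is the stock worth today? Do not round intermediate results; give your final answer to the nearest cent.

£16.03

D_1 = 0.73125
D_2 = 0.82266
D_3 = 0.92549
Terminal value at year 3: TV = D_3×(1+g_2)/(r−g_2) = 0.97084/0.052 = 18.66995
P_0 = D_1/(1+r)^1 + D_2/(1+r)^2 + D_3/(1+r)^3 + TV/(1+r)^3
    = 0.66417 + 0.67865 + 0.69344 + 13.98882 = 16.02508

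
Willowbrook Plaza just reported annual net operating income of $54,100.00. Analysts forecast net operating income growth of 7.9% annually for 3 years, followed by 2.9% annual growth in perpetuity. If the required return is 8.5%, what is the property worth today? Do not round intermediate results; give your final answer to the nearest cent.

D_1 = 58373.90000
D_2 = 62985.43810
D_3 = 67961.28771
Terminal value at year 3: TV = D_3×(1+g_2)/(r−g_2) = 69932.16505/0.056 = 1248788.66167
P_0 = D_1/(1+r)^1 + D_2/(1+r)^2 + D_3/(1+r)^3 + TV/(1+r)^3
    = 53800.82949 + 53503.31339 + 53207.44253 + 977686.75645 = 1138198.34186

$1138198.34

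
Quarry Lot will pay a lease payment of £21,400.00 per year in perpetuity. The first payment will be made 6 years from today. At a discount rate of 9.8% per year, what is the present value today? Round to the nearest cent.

£136828.32

Value at end of year 5: C / r = £21,400.00 / 0.098 = £218,367.3469
Discount to today: PV = £218,367.3469 / (1 + 0.098)^5 = £218,367.3469 / 1.595922 = £136,828.32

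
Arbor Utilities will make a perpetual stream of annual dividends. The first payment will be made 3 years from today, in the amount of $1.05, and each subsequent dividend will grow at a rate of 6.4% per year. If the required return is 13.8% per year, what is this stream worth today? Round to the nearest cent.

$10.96

Value at end of year 2: C₁ / (r − g) = $1.05 / (0.138 − 0.064) = $14.1892
Discount to today: PV = $14.1892 / (1 + 0.138)^2 = $14.1892 / 1.295044 = $10.96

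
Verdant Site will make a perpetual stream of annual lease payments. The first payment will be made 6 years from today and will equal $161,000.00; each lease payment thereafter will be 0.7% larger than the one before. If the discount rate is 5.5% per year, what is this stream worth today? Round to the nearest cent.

Value at end of year 5: C₁ / (r − g) = $161,000.00 / (0.055 − 0.007) = $3,354,166.6667
Discount to today: PV = $3,354,166.6667 / (1 + 0.055)^5 = $3,354,166.6667 / 1.306960 = $2,566,388.15

$2566388.15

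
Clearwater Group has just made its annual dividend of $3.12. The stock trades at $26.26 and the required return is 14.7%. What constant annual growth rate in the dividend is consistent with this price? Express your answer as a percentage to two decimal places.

2.52%

P = D₀(1+g)/(r−g) ⇒ P(r−g) = D₀(1+g) ⇒ g(P+D₀) = P·r − D₀
g = (P·r − D₀)/(P + D₀) = ($26.26×0.147 − $3.12) / ($26.26 + $3.12) = 0.025195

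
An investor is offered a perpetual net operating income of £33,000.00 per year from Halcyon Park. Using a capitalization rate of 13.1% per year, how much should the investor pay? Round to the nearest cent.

Level perpetuity: PV = C / r = £33,000.00 / 0.131 = £251,908.40

£251908.40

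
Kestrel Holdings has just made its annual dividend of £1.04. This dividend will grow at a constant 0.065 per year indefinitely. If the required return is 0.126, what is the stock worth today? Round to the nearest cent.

£18.16

D₁ = D₀ × (1 + g) = £1.04 × 1.065 = £1.1076
Growing perpetuity: P = D₁ / (r − g) = £1.1076 / (0.126 − 0.065) = £18.16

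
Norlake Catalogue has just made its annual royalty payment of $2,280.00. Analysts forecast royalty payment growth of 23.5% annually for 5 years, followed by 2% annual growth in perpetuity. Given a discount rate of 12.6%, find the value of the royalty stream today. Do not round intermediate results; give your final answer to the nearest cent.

D_1 = 2815.80000
D_2 = 3477.51300
D_3 = 4294.72855
D_4 = 5303.98977
D_5 = 6550.42736
Terminal value at year 5: TV = D_5×(1+g_2)/(r−g_2) = 6681.43591/0.106 = 63032.41422
P_0 = D_1/(1+r)^1 + D_2/(1+r)^2 + D_3/(1+r)^3 + D_4/(1+r)^4 + D_5/(1+r)^5 + TV/(1+r)^5
    = 2500.71048 + 2742.78636 + 3008.29588 + 3299.50747 + 3618.90916 + 34823.46555 = 49993.67490

$49993.67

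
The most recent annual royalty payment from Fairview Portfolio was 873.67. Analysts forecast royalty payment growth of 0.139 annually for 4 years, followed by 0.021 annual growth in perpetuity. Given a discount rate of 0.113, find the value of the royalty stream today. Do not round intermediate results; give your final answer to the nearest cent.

D_1 = 995.11013
D_2 = 1133.43044
D_3 = 1290.97727
D_4 = 1470.42311
Terminal value at year 4: TV = D_4×(1+g_2)/(r−g_2) = 1501.30199/0.092 = 16318.49994
P_0 = D_1/(1+r)^1 + D_2/(1+r)^2 + D_3/(1+r)^3 + D_4/(1+r)^4 + TV/(1+r)^4
    = 894.07918 + 914.96513 + 936.33898 + 958.21213 + 10634.07152 = 14337.66694

14337.67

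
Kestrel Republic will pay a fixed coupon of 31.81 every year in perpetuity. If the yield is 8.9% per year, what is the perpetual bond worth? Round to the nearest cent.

Level perpetuity: PV = C / r = 31.81 / 0.089 = 357.42

357.42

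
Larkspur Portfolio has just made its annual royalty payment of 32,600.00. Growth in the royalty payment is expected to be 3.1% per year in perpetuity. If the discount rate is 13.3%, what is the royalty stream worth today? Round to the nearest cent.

329515.69

D₁ = D₀ × (1 + g) = 32,600.00 × 1.031 = 33,610.6000
Growing perpetuity: P = D₁ / (r − g) = 33,610.6000 / (0.133 − 0.031) = 329,515.69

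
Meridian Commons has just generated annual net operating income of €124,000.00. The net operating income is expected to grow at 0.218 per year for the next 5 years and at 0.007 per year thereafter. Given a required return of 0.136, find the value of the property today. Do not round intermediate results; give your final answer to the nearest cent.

D_1 = 151032.00000
D_2 = 183956.97600
D_3 = 224059.59677
D_4 = 272904.58886
D_5 = 332397.78924
Terminal value at year 5: TV = D_5×(1+g_2)/(r−g_2) = 334724.57376/0.129 = 2594764.13768
P_0 = D_1/(1+r)^1 + D_2/(1+r)^2 + D_3/(1+r)^3 + D_4/(1+r)^4 + D_5/(1+r)^5 + TV/(1+r)^5
    = 132950.70423 + 142547.49802 + 152837.01812 + 163869.26767 + 175697.85917 + 1371532.90066 = 2139435.24786

€2139435.25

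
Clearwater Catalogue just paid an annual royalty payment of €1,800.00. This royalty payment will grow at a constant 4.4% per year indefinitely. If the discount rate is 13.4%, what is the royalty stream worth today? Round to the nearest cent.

€20880.00

D₁ = D₀ × (1 + g) = €1,800.00 × 1.044 = €1,879.2000
Growing perpetuity: P = D₁ / (r − g) = €1,879.2000 / (0.134 − 0.044) = €20,880.00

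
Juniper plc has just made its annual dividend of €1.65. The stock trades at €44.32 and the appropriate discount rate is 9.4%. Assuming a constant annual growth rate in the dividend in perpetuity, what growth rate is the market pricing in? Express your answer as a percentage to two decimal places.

5.47%

P = D₀(1+g)/(r−g) ⇒ P(r−g) = D₀(1+g) ⇒ g(P+D₀) = P·r − D₀
g = (P·r − D₀)/(P + D₀) = (€44.32×0.094 − €1.65) / (€44.32 + €1.65) = 0.054733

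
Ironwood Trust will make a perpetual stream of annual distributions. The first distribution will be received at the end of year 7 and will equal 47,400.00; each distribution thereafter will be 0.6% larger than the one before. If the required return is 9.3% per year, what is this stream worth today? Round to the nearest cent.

319549.48

Value at end of year 6: C₁ / (r − g) = 47,400.00 / (0.093 − 0.006) = 544,827.5862
Discount to today: PV = 544,827.5862 / (1 + 0.093)^6 = 544,827.5862 / 1.704987 = 319,549.48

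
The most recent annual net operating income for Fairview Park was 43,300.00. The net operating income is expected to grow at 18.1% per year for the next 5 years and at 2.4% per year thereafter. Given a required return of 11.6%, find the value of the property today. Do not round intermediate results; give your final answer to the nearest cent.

897027.99

D_1 = 51137.30000
D_2 = 60393.15130
D_3 = 71324.31169
D_4 = 84234.01210
D_5 = 99480.36829
Terminal value at year 5: TV = D_5×(1+g_2)/(r−g_2) = 101867.89713/0.092 = 1107259.75141
P_0 = D_1/(1+r)^1 + D_2/(1+r)^2 + D_3/(1+r)^3 + D_4/(1+r)^4 + D_5/(1+r)^5 + TV/(1+r)^5
    = 45821.95341 + 48490.79478 + 51315.07942 + 54303.86093 + 57466.72021 + 639629.58147 = 897027.99021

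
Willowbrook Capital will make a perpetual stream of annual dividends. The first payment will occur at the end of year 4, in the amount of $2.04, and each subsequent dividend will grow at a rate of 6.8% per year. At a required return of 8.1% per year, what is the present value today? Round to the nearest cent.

$124.23

Value at end of year 3: C₁ / (r − g) = $2.04 / (0.081 − 0.068) = $156.9231
Discount to today: PV = $156.9231 / (1 + 0.081)^3 = $156.9231 / 1.263214 = $124.23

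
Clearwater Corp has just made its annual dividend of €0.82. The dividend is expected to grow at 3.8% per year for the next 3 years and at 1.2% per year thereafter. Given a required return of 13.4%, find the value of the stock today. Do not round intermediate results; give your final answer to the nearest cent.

D_1 = 0.85116
D_2 = 0.88350
D_3 = 0.91708
Terminal value at year 3: TV = D_3×(1+g_2)/(r−g_2) = 0.92808/0.122 = 7.60723
P_0 = D_1/(1+r)^1 + D_2/(1+r)^2 + D_3/(1+r)^3 + TV/(1+r)^3
    = 0.75058 + 0.68704 + 0.62888 + 5.21660 = 7.28310

€7.28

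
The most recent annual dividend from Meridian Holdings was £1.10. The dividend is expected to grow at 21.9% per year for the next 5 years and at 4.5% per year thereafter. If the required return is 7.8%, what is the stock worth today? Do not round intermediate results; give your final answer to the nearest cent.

D_1 = 1.34090
D_2 = 1.63456
D_3 = 1.99253
D_4 = 2.42889
D_5 = 2.96081
Terminal value at year 5: TV = D_5×(1+g_2)/(r−g_2) = 3.09405/0.033 = 93.75913
P_0 = D_1/(1+r)^1 + D_2/(1+r)^2 + D_3/(1+r)^3 + D_4/(1+r)^4 + D_5/(1+r)^5 + TV/(1+r)^5
    = 1.24388 + 1.40657 + 1.59055 + 1.79859 + 2.03384 + 64.40503 = 72.47846

£72.48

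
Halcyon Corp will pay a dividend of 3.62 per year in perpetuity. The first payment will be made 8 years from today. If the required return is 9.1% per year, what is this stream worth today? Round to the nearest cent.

Value at end of year 7: C / r = 3.62 / 0.091 = 39.7802
Discount to today: PV = 39.7802 / (1 + 0.091)^7 = 39.7802 / 1.839811 = 21.62

21.62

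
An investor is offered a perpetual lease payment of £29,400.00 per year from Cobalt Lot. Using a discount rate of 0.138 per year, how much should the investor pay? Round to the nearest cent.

Level perpetuity: PV = C / r = £29,400.00 / 0.138 = £213,043.48

£213043.48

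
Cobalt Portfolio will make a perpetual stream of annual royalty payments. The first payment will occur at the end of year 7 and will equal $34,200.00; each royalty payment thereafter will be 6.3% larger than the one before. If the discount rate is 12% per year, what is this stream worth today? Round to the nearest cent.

Value at end of year 6: C₁ / (r − g) = $34,200.00 / (0.12 − 0.063) = $600,000.0000
Discount to today: PV = $600,000.0000 / (1 + 0.12)^6 = $600,000.0000 / 1.973823 = $303,978.67

$303978.67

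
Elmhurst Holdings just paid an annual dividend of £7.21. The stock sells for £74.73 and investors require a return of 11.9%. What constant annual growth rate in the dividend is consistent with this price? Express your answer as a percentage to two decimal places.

2.05%

P = D₀(1+g)/(r−g) ⇒ P(r−g) = D₀(1+g) ⇒ g(P+D₀) = P·r − D₀
g = (P·r − D₀)/(P + D₀) = (£74.73×0.119 − £7.21) / (£74.73 + £7.21) = 0.020538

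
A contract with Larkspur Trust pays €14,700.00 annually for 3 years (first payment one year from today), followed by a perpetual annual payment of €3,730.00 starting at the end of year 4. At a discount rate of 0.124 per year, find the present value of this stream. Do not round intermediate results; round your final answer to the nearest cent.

€56248.68

PV of 3-year annuity: €14,700.00 × [1 − (1+0.124)^−3] / 0.124 = 35065.64302
Perpetuity value at year 3: €3,730.00 / 0.124 = 30080.64516
PV of perpetuity: 30080.64516 / (1+0.124)^3 = 21183.03642
Total PV = 35065.64302 + 21183.03642 = 56248.67944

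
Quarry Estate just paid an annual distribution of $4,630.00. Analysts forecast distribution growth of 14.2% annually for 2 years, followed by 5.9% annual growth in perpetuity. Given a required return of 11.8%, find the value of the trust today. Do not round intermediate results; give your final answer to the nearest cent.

D_1 = 5287.46000
D_2 = 6038.27932
Terminal value at year 2: TV = D_2×(1+g_2)/(r−g_2) = 6394.53780/0.059 = 108381.99661
P_0 = D_1/(1+r)^1 + D_2/(1+r)^2 + TV/(1+r)^2
    = 4729.39177 + 4830.91718 + 86710.86931 = 96271.17825

$96271.18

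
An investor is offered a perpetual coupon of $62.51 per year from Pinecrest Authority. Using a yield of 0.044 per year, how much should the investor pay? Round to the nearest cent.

Level perpetuity: PV = C / r = $62.51 / 0.044 = $1,420.68

$1420.68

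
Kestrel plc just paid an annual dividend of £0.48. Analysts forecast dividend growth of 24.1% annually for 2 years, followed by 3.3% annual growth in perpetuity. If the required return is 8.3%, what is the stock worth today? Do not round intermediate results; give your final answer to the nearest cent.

£14.20

D_1 = 0.59568
D_2 = 0.73924
Terminal value at year 2: TV = D_2×(1+g_2)/(r−g_2) = 0.76363/0.05 = 15.27268
P_0 = D_1/(1+r)^1 + D_2/(1+r)^2 + TV/(1+r)^2
    = 0.55003 + 0.63027 + 13.02142 = 14.20172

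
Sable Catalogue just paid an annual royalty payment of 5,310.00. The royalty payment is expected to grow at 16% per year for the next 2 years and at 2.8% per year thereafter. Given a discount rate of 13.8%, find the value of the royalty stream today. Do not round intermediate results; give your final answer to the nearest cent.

D_1 = 6159.60000
D_2 = 7145.13600
Terminal value at year 2: TV = D_2×(1+g_2)/(r−g_2) = 7345.19981/0.11 = 66774.54371
P_0 = D_1/(1+r)^1 + D_2/(1+r)^2 + TV/(1+r)^2
    = 5412.65378 + 5517.29208 + 51561.60232 = 62491.54817

62491.55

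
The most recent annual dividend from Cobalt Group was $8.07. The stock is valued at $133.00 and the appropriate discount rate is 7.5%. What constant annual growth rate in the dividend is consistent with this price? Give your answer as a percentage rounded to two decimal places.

1.35%

P = D₀(1+g)/(r−g) ⇒ P(r−g) = D₀(1+g) ⇒ g(P+D₀) = P·r − D₀
g = (P·r − D₀)/(P + D₀) = ($133.00×0.075 − $8.07) / ($133.00 + $8.07) = 0.013504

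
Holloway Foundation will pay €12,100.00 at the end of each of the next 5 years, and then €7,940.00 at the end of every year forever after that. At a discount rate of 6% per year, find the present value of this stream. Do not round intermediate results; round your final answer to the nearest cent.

€149856.77

PV of 5-year annuity: €12,100.00 × [1 − (1+0.06)^−5] / 0.06 = 50969.60181
Perpetuity value at year 5: €7,940.00 / 0.06 = 132333.33333
PV of perpetuity: 132333.33333 / (1+0.06)^5 = 98887.16488
Total PV = 50969.60181 + 98887.16488 = 149856.76668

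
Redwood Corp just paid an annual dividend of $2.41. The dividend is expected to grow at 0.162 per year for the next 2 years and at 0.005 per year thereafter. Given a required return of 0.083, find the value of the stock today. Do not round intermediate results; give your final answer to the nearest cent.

$41.11

D_1 = 2.80042
D_2 = 3.25409
Terminal value at year 2: TV = D_2×(1+g_2)/(r−g_2) = 3.27036/0.078 = 41.92767
P_0 = D_1/(1+r)^1 + D_2/(1+r)^2 + TV/(1+r)^2
    = 2.58580 + 2.77442 + 35.74735 = 41.10757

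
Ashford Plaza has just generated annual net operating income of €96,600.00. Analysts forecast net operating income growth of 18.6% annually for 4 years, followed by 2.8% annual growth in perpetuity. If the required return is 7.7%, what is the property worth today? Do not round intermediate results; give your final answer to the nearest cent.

€3474803.67

D_1 = 114567.60000
D_2 = 135877.17360
D_3 = 161150.32789
D_4 = 191124.28888
Terminal value at year 4: TV = D_4×(1+g_2)/(r−g_2) = 196475.76897/0.049 = 4009709.57073
P_0 = D_1/(1+r)^1 + D_2/(1+r)^2 + D_3/(1+r)^3 + D_4/(1+r)^4 + TV/(1+r)^4
    = 106376.60167 + 117142.66442 + 128998.32869 + 142053.86985 + 2980232.20835 = 3474803.67299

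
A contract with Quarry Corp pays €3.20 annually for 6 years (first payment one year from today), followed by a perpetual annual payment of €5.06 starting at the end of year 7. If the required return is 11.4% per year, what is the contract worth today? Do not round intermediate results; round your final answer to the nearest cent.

€36.61

PV of 6-year annuity: €3.20 × [1 − (1+0.114)^−6] / 0.114 = 13.38315
Perpetuity value at year 6: €5.06 / 0.114 = 44.38596
PV of perpetuity: 44.38596 / (1+0.114)^6 = 23.22387
Total PV = 13.38315 + 23.22387 = 36.60701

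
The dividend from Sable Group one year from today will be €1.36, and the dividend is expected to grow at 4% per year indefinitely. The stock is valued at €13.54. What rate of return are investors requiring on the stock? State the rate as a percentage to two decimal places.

P = D₁/(r − g) ⇒ r = D₁/P + g = €1.3600/€13.54 + 0.04 = 0.100443 + 0.04 = 0.140443

14.04%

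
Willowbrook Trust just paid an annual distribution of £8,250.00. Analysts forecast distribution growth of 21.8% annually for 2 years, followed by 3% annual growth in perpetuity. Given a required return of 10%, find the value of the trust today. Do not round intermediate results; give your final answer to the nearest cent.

D_1 = 10048.50000
D_2 = 12239.07300
Terminal value at year 2: TV = D_2×(1+g_2)/(r−g_2) = 12606.24519/0.07 = 180089.21700
P_0 = D_1/(1+r)^1 + D_2/(1+r)^2 + TV/(1+r)^2
    = 9135.00000 + 10114.93636 + 148834.06364 = 168084.00000

£168084.00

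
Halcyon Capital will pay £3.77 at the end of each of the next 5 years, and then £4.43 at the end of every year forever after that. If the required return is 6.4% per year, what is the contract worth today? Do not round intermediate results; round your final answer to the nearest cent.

£66.47

PV of 5-year annuity: £3.77 × [1 − (1+0.064)^−5] / 0.064 = 15.70928
Perpetuity value at year 5: £4.43 / 0.064 = 69.21875
PV of perpetuity: 69.21875 / (1+0.064)^5 = 50.75930
Total PV = 15.70928 + 50.75930 = 66.46858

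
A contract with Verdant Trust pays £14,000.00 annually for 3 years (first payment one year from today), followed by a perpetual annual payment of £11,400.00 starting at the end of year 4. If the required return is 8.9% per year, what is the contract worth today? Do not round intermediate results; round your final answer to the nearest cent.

PV of 3-year annuity: £14,000.00 × [1 − (1+0.089)^−3] / 0.089 = 35501.37913
Perpetuity value at year 3: £11,400.00 / 0.089 = 128089.88764
PV of perpetuity: 128089.88764 / (1+0.089)^3 = 99181.62178
Total PV = 35501.37913 + 99181.62178 = 134683.00091

£134683.00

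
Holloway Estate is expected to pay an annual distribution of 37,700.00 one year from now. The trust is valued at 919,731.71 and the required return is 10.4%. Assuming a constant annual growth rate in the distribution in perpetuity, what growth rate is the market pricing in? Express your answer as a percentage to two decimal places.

6.30%

P = D₁/(r−g) ⇒ g = r − D₁/P = 0.104 − 37,700.00/919,731.71 = 0.063010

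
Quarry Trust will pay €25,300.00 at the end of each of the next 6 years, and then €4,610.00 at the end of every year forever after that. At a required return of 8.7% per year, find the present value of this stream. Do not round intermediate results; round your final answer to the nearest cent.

€146638.22

PV of 6-year annuity: €25,300.00 × [1 − (1+0.087)^−6] / 0.087 = 114516.08894
Perpetuity value at year 6: €4,610.00 / 0.087 = 52988.50575
PV of perpetuity: 52988.50575 / (1+0.087)^6 = 32122.13539
Total PV = 114516.08894 + 32122.13539 = 146638.22433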